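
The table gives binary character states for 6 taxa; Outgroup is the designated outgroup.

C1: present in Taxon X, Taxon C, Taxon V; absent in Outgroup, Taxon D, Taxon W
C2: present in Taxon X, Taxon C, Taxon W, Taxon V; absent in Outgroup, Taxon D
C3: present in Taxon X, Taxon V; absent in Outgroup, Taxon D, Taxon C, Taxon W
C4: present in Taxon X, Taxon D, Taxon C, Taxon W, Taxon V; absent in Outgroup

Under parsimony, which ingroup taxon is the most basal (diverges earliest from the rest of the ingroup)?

The outgroup has state 'absent' for every character, so 'present' is the derived state throughout.
C1: derived state 'present' in Taxon C, Taxon V, and Taxon X only — synapomorphy for {Taxon C, Taxon V, Taxon X}.
C2 (derived state 'present') is shared by Taxon C, Taxon V, Taxon W, and Taxon X — a synapomorphy uniting that clade.
Only Taxon V and Taxon X show the derived state 'present' for C3, supporting them as a clade.
C4 (derived state 'present') is shared by all ingroup taxa — unites the whole ingroup.
Most parsimonious ingroup topology: ((((Taxon X,Taxon V),Taxon C),Taxon W),Taxon D).
Taxon D is sister to the clade containing all other ingroup taxa, so it is the earliest-diverging (most basal) ingroup lineage.

Taxon D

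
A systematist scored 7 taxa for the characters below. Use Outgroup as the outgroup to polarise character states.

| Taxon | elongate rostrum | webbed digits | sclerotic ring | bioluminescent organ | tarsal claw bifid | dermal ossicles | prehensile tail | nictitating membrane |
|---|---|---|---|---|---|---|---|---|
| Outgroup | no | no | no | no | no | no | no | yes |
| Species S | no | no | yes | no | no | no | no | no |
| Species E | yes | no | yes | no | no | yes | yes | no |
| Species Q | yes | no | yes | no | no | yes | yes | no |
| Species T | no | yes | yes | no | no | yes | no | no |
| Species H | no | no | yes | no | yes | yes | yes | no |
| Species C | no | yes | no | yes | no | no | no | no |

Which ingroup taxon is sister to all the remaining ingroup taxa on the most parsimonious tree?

Character polarity is set by the outgroup: the derived state is whichever differs from the outgroup's state, so for nictitating membrane the derived state is 'no', and for the remaining characters it is 'yes'.
elongate rostrum (derived state 'yes') is shared by Species E and Species Q — a synapomorphy uniting that clade.
webbed digits groups Species C and Species T, which is incompatible with the clades supported by the remaining characters; treating it as convergent (homoplasy) costs fewer steps than any alternative tree.
sclerotic ring (derived state 'yes') is shared by Species E, Species H, Species Q, Species S, and Species T — a synapomorphy uniting that clade.
bioluminescent organ (derived state 'yes') is unique to Species C (autapomorphy; uninformative for grouping).
tarsal claw bifid: derived state 'yes' in Species H only — an autapomorphy, so it tells us nothing about relationships among taxa.
dermal ossicles (derived state 'yes') is shared by Species E, Species H, Species Q, and Species T — a synapomorphy uniting that clade.
prehensile tail: derived state 'yes' in Species E, Species H, and Species Q only — synapomorphy for {Species E, Species H, Species Q}.
nictitating membrane (derived state 'no') is shared by all ingroup taxa — unites the whole ingroup.
Most parsimonious ingroup topology: ((Species S,(((Species E,Species Q),Species H),Species T)),Species C).
Species C is sister to the clade containing all other ingroup taxa, so it is the earliest-diverging (most basal) ingroup lineage.

Species C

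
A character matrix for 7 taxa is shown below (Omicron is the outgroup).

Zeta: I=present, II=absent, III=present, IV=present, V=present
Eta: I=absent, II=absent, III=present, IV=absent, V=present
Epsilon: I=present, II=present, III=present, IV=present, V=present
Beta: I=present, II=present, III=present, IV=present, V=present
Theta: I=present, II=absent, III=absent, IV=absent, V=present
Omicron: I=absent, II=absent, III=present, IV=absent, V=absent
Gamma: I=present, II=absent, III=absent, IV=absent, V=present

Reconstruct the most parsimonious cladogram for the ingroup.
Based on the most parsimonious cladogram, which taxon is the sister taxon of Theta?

Character polarity is set by the outgroup: the derived state is whichever differs from the outgroup's state, so for III the derived state is 'absent', and for the remaining characters it is 'present'.
I: derived state 'present' in Beta, Epsilon, Gamma, Theta, and Zeta only — synapomorphy for {Beta, Epsilon, Gamma, Theta, Zeta}.
II (derived state 'present') is shared by Beta and Epsilon — a synapomorphy uniting that clade.
III (derived state 'absent') is shared by Gamma and Theta — a synapomorphy uniting that clade.
Only Beta, Epsilon, and Zeta show the derived state 'present' for IV, supporting them as a clade.
V (derived state 'present') is shared by all ingroup taxa — unites the whole ingroup.
Most parsimonious ingroup topology: (Eta,((Theta,Gamma),(Zeta,(Beta,Epsilon)))).
Theta and Gamma form a cherry on this tree, so they are sister taxa.

Gamma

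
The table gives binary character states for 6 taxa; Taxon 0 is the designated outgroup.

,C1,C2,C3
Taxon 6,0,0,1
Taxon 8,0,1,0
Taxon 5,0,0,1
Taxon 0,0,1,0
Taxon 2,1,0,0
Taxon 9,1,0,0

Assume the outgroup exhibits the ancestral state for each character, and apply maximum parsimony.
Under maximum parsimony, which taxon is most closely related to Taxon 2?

Taxon 9

Character polarity is set by the outgroup: the derived state is whichever differs from the outgroup's state, so for C2 the derived state is '0', and for the remaining characters it is '1'.
C1 (derived state '1') is shared by Taxon 2 and Taxon 9 — a synapomorphy uniting that clade.
Only Taxon 2, Taxon 5, Taxon 6, and Taxon 9 show the derived state '0' for C2, supporting them as a clade.
Only Taxon 5 and Taxon 6 show the derived state '1' for C3, supporting them as a clade.
Most parsimonious ingroup topology: (((Taxon 9,Taxon 2),(Taxon 6,Taxon 5)),Taxon 8).
Taxon 2 and Taxon 9 form a cherry on this tree, so they are sister taxa.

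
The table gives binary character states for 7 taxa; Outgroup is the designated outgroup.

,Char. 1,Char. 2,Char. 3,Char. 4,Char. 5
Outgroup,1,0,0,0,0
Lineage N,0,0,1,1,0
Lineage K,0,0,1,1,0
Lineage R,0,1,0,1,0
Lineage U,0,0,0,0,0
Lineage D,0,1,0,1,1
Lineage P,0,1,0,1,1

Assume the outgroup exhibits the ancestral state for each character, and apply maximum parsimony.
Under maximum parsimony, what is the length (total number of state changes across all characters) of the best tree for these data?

5

Character polarity is set by the outgroup: the derived state is whichever differs from the outgroup's state, so for Char. 1 the derived state is '0', and for the remaining characters it is '1'.
All ingroup taxa share the derived state '0' for Char. 1; it defines the ingroup but does not resolve relationships within it.
Char. 2 (derived state '1') is shared by Lineage D, Lineage P, and Lineage R — a synapomorphy uniting that clade.
Char. 3 (derived state '1') is shared by Lineage K and Lineage N — a synapomorphy uniting that clade.
Only Lineage D, Lineage K, Lineage N, Lineage P, and Lineage R show the derived state '1' for Char. 4, supporting them as a clade.
Char. 5 (derived state '1') is shared by Lineage D and Lineage P — a synapomorphy uniting that clade.
Most parsimonious ingroup topology: (((Lineage N,Lineage K),(Lineage R,(Lineage D,Lineage P))),Lineage U).
Changes per character on this tree: Char. 1: 1; Char. 2: 1; Char. 3: 1; Char. 4: 1; Char. 5: 1.
Total = 5.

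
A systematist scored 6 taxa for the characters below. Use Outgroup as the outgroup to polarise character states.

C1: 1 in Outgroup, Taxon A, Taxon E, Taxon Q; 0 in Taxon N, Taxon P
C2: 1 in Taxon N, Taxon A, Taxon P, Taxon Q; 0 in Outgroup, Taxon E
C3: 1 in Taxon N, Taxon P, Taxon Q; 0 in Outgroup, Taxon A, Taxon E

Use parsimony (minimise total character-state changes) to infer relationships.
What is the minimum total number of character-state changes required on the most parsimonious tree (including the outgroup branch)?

3

Character polarity is set by the outgroup: the derived state is whichever differs from the outgroup's state, so for C1 the derived state is '0', and for the remaining characters it is '1'.
C1: derived state '0' in Taxon N and Taxon P only — synapomorphy for {Taxon N, Taxon P}.
Only Taxon A, Taxon N, Taxon P, and Taxon Q show the derived state '1' for C2, supporting them as a clade.
C3: derived state '1' in Taxon N, Taxon P, and Taxon Q only — synapomorphy for {Taxon N, Taxon P, Taxon Q}.
Most parsimonious ingroup topology: ((((Taxon N,Taxon P),Taxon Q),Taxon A),Taxon E).
Changes per character on this tree: C1: 1; C2: 1; C3: 1.
Total = 3.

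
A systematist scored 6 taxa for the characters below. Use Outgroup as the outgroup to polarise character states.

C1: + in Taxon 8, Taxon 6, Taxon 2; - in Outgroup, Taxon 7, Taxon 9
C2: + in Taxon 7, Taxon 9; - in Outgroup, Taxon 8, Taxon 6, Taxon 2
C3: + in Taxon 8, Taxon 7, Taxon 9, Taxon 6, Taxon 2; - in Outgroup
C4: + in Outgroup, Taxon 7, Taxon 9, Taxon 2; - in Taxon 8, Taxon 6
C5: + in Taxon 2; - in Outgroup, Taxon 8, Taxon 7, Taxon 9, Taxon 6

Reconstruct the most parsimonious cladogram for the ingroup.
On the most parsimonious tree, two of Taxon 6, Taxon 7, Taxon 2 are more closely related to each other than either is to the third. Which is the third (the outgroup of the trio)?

Character polarity is set by the outgroup: the derived state is whichever differs from the outgroup's state, so for C4 the derived state is '-', and for the remaining characters it is '+'.
C1: derived state '+' in Taxon 2, Taxon 6, and Taxon 8 only — synapomorphy for {Taxon 2, Taxon 6, Taxon 8}.
Only Taxon 7 and Taxon 9 show the derived state '+' for C2, supporting them as a clade.
All ingroup taxa share the derived state '+' for C3; it defines the ingroup but does not resolve relationships within it.
Only Taxon 6 and Taxon 8 show the derived state '-' for C4, supporting them as a clade.
C5: derived state '+' in Taxon 2 only — an autapomorphy, so it tells us nothing about relationships among taxa.
Most parsimonious ingroup topology: (((Taxon 8,Taxon 6),Taxon 2),(Taxon 7,Taxon 9)).
Taxon 6 and Taxon 2 share a more recent common ancestor with each other than either does with Taxon 7, so Taxon 7 is the least closely related of the three.

Taxon 7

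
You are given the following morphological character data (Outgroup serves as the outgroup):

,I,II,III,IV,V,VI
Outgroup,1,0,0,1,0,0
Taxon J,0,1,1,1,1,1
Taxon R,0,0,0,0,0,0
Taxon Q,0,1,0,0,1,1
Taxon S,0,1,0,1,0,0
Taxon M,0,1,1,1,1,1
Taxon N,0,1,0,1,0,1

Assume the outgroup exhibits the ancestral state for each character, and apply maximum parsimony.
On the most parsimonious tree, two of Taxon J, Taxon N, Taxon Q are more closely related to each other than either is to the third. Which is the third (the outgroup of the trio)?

Taxon N

Character polarity is set by the outgroup: the derived state is whichever differs from the outgroup's state, so for I, IV the derived state is '0', and for the remaining characters it is '1'.
I (derived state '0') is shared by all ingroup taxa — unites the whole ingroup.
II (derived state '1') is shared by Taxon J, Taxon M, Taxon N, Taxon Q, and Taxon S — a synapomorphy uniting that clade.
Only Taxon J and Taxon M show the derived state '1' for III, supporting them as a clade.
IV groups Taxon Q and Taxon R, which is incompatible with the clades supported by the remaining characters; treating it as convergent (homoplasy) costs fewer steps than any alternative tree.
V (derived state '1') is shared by Taxon J, Taxon M, and Taxon Q — a synapomorphy uniting that clade.
VI (derived state '1') is shared by Taxon J, Taxon M, Taxon N, and Taxon Q — a synapomorphy uniting that clade.
Most parsimonious ingroup topology: (((((Taxon M,Taxon J),Taxon Q),Taxon N),Taxon S),Taxon R).
Taxon J and Taxon Q share a more recent common ancestor with each other than either does with Taxon N, so Taxon N is the least closely related of the three.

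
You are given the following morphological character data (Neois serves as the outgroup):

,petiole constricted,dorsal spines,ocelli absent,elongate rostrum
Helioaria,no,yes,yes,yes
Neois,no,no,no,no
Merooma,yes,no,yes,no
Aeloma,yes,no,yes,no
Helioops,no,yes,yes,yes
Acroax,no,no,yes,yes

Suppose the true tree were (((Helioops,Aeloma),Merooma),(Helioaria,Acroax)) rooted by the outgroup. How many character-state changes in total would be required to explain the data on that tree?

7

Map each character onto (((Helioops,Aeloma),Merooma),(Helioaria,Acroax)) (rooted by Neois) and count the minimum state changes it requires (Fitch parsimony):
petiole constricted: 2; dorsal spines: 2; ocelli absent: 1; elongate rostrum: 2.
Total tree length = 7.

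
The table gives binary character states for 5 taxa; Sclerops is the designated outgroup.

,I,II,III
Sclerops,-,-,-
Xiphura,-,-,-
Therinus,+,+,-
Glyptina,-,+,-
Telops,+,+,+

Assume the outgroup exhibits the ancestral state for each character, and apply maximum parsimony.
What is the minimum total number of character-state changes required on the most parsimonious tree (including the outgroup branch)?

3

The outgroup has state '-' for every character, so '+' is the derived state throughout.
I: derived state '+' in Telops and Therinus only — synapomorphy for {Telops, Therinus}.
Only Glyptina, Telops, and Therinus show the derived state '+' for II, supporting them as a clade.
III: derived state '+' in Telops only — an autapomorphy, so it tells us nothing about relationships among taxa.
Most parsimonious ingroup topology: (((Telops,Therinus),Glyptina),Xiphura).
Changes per character on this tree: I: 1; II: 1; III: 1.
Total = 3.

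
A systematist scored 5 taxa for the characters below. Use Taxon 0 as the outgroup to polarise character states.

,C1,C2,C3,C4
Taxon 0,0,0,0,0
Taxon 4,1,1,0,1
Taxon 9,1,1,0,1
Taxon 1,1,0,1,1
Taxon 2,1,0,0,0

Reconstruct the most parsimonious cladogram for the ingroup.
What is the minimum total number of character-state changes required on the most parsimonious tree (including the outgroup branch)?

4

The outgroup has state '0' for every character, so '1' is the derived state throughout.
C1 (derived state '1') is shared by all ingroup taxa — unites the whole ingroup.
C2 (derived state '1') is shared by Taxon 4 and Taxon 9 — a synapomorphy uniting that clade.
C3: derived state '1' in Taxon 1 only — an autapomorphy, so it tells us nothing about relationships among taxa.
Only Taxon 1, Taxon 4, and Taxon 9 show the derived state '1' for C4, supporting them as a clade.
Most parsimonious ingroup topology: (((Taxon 4,Taxon 9),Taxon 1),Taxon 2).
Changes per character on this tree: C1: 1; C2: 1; C3: 1; C4: 1.
Total = 4.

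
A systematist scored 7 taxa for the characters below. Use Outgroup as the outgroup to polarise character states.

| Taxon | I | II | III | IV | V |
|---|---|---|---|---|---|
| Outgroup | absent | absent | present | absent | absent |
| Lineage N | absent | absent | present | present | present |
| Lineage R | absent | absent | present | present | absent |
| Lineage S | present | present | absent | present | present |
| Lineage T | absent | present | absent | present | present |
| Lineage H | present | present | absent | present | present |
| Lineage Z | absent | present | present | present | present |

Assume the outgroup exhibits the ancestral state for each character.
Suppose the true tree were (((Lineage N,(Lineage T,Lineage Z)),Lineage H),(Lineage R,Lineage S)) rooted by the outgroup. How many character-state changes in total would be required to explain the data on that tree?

Map each character onto (((Lineage N,(Lineage T,Lineage Z)),Lineage H),(Lineage R,Lineage S)) (rooted by Outgroup) and count the minimum state changes it requires (Fitch parsimony):
I: 2; II: 3; III: 3; IV: 1; V: 2.
Total tree length = 11.

11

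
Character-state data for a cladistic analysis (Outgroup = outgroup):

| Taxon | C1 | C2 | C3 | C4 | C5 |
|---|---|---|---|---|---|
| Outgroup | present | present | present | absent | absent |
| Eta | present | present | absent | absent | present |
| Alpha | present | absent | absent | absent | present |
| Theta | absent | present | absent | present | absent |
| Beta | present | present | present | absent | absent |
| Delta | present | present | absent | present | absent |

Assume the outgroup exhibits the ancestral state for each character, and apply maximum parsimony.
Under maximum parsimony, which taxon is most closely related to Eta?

Character polarity is set by the outgroup: the derived state is whichever differs from the outgroup's state, so for C1, C2, C3 the derived state is 'absent', and for the remaining characters it is 'present'.
C1 (derived state 'absent') is unique to Theta (autapomorphy; uninformative for grouping).
C2: derived state 'absent' in Alpha only — an autapomorphy, so it tells us nothing about relationships among taxa.
C3: derived state 'absent' in Alpha, Delta, Eta, and Theta only — synapomorphy for {Alpha, Delta, Eta, Theta}.
C4 (derived state 'present') is shared by Delta and Theta — a synapomorphy uniting that clade.
C5 (derived state 'present') is shared by Alpha and Eta — a synapomorphy uniting that clade.
Most parsimonious ingroup topology: (((Eta,Alpha),(Theta,Delta)),Beta).
Eta and Alpha form a cherry on this tree, so they are sister taxa.

Alpha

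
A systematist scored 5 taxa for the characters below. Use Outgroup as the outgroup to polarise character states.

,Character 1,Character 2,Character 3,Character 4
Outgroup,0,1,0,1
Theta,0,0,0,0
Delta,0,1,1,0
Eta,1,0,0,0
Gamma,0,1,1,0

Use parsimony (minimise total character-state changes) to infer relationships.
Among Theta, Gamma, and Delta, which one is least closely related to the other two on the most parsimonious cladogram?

Character polarity is set by the outgroup: the derived state is whichever differs from the outgroup's state, so for Character 2, Character 4 the derived state is '0', and for the remaining characters it is '1'.
Character 1 (derived state '1') is unique to Eta (autapomorphy; uninformative for grouping).
Only Eta and Theta show the derived state '0' for Character 2, supporting them as a clade.
Character 3: derived state '1' in Delta and Gamma only — synapomorphy for {Delta, Gamma}.
All ingroup taxa share the derived state '0' for Character 4; it defines the ingroup but does not resolve relationships within it.
Most parsimonious ingroup topology: ((Theta,Eta),(Delta,Gamma)).
Delta and Gamma share a more recent common ancestor with each other than either does with Theta, so Theta is the least closely related of the three.

Theta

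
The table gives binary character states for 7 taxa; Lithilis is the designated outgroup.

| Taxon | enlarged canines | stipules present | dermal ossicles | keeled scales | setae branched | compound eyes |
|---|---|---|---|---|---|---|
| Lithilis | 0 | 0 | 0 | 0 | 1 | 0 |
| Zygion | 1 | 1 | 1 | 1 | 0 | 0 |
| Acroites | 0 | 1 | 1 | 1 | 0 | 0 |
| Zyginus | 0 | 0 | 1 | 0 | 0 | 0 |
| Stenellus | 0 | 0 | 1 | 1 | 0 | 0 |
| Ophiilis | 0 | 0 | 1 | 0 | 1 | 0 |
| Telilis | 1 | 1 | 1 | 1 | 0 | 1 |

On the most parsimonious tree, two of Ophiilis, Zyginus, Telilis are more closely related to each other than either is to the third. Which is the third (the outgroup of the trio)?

Character polarity is set by the outgroup: the derived state is whichever differs from the outgroup's state, so for setae branched the derived state is '0', and for the remaining characters it is '1'.
enlarged canines (derived state '1') is shared by Telilis and Zygion — a synapomorphy uniting that clade.
stipules present (derived state '1') is shared by Acroites, Telilis, and Zygion — a synapomorphy uniting that clade.
dermal ossicles (derived state '1') is shared by all ingroup taxa — unites the whole ingroup.
keeled scales (derived state '1') is shared by Acroites, Stenellus, Telilis, and Zygion — a synapomorphy uniting that clade.
Only Acroites, Stenellus, Telilis, Zyginus, and Zygion show the derived state '0' for setae branched, supporting them as a clade.
compound eyes: derived state '1' in Telilis only — an autapomorphy, so it tells us nothing about relationships among taxa.
Most parsimonious ingroup topology: (((((Zygion,Telilis),Acroites),Stenellus),Zyginus),Ophiilis).
Zyginus and Telilis share a more recent common ancestor with each other than either does with Ophiilis, so Ophiilis is the least closely related of the three.

Ophiilis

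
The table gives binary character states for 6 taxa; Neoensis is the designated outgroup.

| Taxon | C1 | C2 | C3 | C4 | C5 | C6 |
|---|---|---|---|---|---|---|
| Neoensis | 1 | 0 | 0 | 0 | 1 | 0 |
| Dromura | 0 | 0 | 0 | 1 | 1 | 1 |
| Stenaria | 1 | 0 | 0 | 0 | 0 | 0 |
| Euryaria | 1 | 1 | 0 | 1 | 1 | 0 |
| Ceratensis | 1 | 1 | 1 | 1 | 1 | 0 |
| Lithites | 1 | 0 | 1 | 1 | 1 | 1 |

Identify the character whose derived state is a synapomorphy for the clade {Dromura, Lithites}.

Character polarity is set by the outgroup: the derived state is whichever differs from the outgroup's state, so for C1, C5 the derived state is '0', and for the remaining characters it is '1'.
C1 (derived state '0') is unique to Dromura (autapomorphy; uninformative for grouping).
Only Ceratensis and Euryaria show the derived state '1' for C2, supporting them as a clade.
C3 (state '1') occurs in Ceratensis and Lithites but conflicts with the nesting implied by the other characters — most parsimoniously interpreted as homoplasy.
C4: derived state '1' in Ceratensis, Dromura, Euryaria, and Lithites only — synapomorphy for {Ceratensis, Dromura, Euryaria, Lithites}.
C5: derived state '0' in Stenaria only — an autapomorphy, so it tells us nothing about relationships among taxa.
C6: derived state '1' in Dromura and Lithites only — synapomorphy for {Dromura, Lithites}.
Most parsimonious ingroup topology: (((Lithites,Dromura),(Euryaria,Ceratensis)),Stenaria).
The clade {Dromura, Lithites} is supported by C6: its derived state '1' occurs in exactly those taxa and in no other taxon (including the outgroup).

C6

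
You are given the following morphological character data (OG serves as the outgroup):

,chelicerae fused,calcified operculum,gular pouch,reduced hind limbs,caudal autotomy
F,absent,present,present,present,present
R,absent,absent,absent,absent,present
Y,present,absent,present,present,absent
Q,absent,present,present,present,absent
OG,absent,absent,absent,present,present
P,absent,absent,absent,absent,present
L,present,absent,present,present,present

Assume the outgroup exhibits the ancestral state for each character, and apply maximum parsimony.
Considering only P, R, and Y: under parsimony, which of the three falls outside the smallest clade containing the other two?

Character polarity is set by the outgroup: the derived state is whichever differs from the outgroup's state, so for reduced hind limbs, caudal autotomy the derived state is 'absent', and for the remaining characters it is 'present'.
Only L and Y show the derived state 'present' for chelicerae fused, supporting them as a clade.
Only F and Q show the derived state 'present' for calcified operculum, supporting them as a clade.
Only F, L, Q, and Y show the derived state 'present' for gular pouch, supporting them as a clade.
reduced hind limbs: derived state 'absent' in P and R only — synapomorphy for {P, R}.
caudal autotomy (state 'absent') occurs in Q and Y but conflicts with the nesting implied by the other characters — most parsimoniously interpreted as homoplasy.
Most parsimonious ingroup topology: (((L,Y),(F,Q)),(R,P)).
R and P share a more recent common ancestor with each other than either does with Y, so Y is the least closely related of the three.

Y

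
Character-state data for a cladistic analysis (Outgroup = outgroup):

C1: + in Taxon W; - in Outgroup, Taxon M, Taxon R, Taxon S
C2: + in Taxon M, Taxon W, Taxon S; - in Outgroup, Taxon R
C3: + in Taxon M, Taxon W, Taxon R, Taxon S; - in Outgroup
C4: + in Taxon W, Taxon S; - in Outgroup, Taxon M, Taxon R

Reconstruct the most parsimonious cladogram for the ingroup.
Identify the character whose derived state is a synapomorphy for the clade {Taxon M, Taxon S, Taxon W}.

C2

The outgroup has state '-' for every character, so '+' is the derived state throughout.
C1: derived state '+' in Taxon W only — an autapomorphy, so it tells us nothing about relationships among taxa.
C2: derived state '+' in Taxon M, Taxon S, and Taxon W only — synapomorphy for {Taxon M, Taxon S, Taxon W}.
C3 (derived state '+') is shared by all ingroup taxa — unites the whole ingroup.
C4 (derived state '+') is shared by Taxon S and Taxon W — a synapomorphy uniting that clade.
Most parsimonious ingroup topology: (((Taxon S,Taxon W),Taxon M),Taxon R).
The clade {Taxon M, Taxon S, Taxon W} is supported by C2: its derived state '+' occurs in exactly those taxa and in no other taxon (including the outgroup).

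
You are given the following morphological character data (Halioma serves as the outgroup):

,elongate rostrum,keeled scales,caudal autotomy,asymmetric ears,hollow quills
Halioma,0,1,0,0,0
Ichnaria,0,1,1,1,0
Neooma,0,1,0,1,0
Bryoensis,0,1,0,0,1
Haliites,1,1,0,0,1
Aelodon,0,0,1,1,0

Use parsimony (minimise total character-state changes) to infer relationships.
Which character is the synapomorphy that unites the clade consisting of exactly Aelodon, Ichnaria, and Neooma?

Character polarity is set by the outgroup: the derived state is whichever differs from the outgroup's state, so for keeled scales the derived state is '0', and for the remaining characters it is '1'.
elongate rostrum: derived state '1' in Haliites only — an autapomorphy, so it tells us nothing about relationships among taxa.
keeled scales: derived state '0' in Aelodon only — an autapomorphy, so it tells us nothing about relationships among taxa.
Only Aelodon and Ichnaria show the derived state '1' for caudal autotomy, supporting them as a clade.
asymmetric ears (derived state '1') is shared by Aelodon, Ichnaria, and Neooma — a synapomorphy uniting that clade.
Only Bryoensis and Haliites show the derived state '1' for hollow quills, supporting them as a clade.
Most parsimonious ingroup topology: (((Ichnaria,Aelodon),Neooma),(Bryoensis,Haliites)).
The clade {Aelodon, Ichnaria, Neooma} is supported by asymmetric ears: its derived state '1' occurs in exactly those taxa and in no other taxon (including the outgroup).

asymmetric ears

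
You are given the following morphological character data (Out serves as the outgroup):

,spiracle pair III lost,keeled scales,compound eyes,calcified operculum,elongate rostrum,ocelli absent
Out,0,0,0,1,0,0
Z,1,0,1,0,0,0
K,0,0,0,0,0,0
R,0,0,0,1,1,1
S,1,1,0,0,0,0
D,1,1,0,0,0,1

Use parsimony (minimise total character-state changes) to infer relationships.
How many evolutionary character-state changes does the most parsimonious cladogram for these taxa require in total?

7

Character polarity is set by the outgroup: the derived state is whichever differs from the outgroup's state, so for calcified operculum the derived state is '0', and for the remaining characters it is '1'.
Only D, S, and Z show the derived state '1' for spiracle pair III lost, supporting them as a clade.
keeled scales: derived state '1' in D and S only — synapomorphy for {D, S}.
compound eyes: derived state '1' in Z only — an autapomorphy, so it tells us nothing about relationships among taxa.
calcified operculum: derived state '0' in D, K, S, and Z only — synapomorphy for {D, K, S, Z}.
elongate rostrum (derived state '1') is unique to R (autapomorphy; uninformative for grouping).
ocelli absent groups D and R, which is incompatible with the clades supported by the remaining characters; treating it as convergent (homoplasy) costs fewer steps than any alternative tree.
Most parsimonious ingroup topology: (((Z,(S,D)),K),R).
Changes per character on this tree: spiracle pair III lost: 1; keeled scales: 1; compound eyes: 1; calcified operculum: 1; elongate rostrum: 1; ocelli absent: 2.
Total = 7.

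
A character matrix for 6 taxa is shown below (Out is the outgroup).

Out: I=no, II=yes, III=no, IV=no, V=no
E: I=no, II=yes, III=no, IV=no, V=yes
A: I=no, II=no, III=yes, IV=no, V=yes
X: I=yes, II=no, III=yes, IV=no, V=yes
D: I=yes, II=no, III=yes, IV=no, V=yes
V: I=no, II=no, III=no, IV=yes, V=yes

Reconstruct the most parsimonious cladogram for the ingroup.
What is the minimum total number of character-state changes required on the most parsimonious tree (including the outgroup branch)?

5

Character polarity is set by the outgroup: the derived state is whichever differs from the outgroup's state, so for II the derived state is 'no', and for the remaining characters it is 'yes'.
I: derived state 'yes' in D and X only — synapomorphy for {D, X}.
II: derived state 'no' in A, D, V, and X only — synapomorphy for {A, D, V, X}.
Only A, D, and X show the derived state 'yes' for III, supporting them as a clade.
IV: derived state 'yes' in V only — an autapomorphy, so it tells us nothing about relationships among taxa.
V (derived state 'yes') is shared by all ingroup taxa — unites the whole ingroup.
Most parsimonious ingroup topology: (E,((A,(X,D)),V)).
Changes per character on this tree: I: 1; II: 1; III: 1; IV: 1; V: 1.
Total = 5.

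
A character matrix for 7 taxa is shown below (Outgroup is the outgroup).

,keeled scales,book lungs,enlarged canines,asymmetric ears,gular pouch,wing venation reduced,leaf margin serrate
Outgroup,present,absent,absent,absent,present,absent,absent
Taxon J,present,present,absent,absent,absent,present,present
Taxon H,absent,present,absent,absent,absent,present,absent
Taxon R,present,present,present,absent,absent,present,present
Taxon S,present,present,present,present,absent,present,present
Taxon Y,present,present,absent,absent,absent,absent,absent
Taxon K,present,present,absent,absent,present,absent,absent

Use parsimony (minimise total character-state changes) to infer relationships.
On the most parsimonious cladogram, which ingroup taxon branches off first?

Taxon K

Character polarity is set by the outgroup: the derived state is whichever differs from the outgroup's state, so for keeled scales, gular pouch the derived state is 'absent', and for the remaining characters it is 'present'.
keeled scales: derived state 'absent' in Taxon H only — an autapomorphy, so it tells us nothing about relationships among taxa.
book lungs (derived state 'present') is shared by all ingroup taxa — unites the whole ingroup.
enlarged canines (derived state 'present') is shared by Taxon R and Taxon S — a synapomorphy uniting that clade.
asymmetric ears (derived state 'present') is unique to Taxon S (autapomorphy; uninformative for grouping).
gular pouch: derived state 'absent' in Taxon H, Taxon J, Taxon R, Taxon S, and Taxon Y only — synapomorphy for {Taxon H, Taxon J, Taxon R, Taxon S, Taxon Y}.
wing venation reduced: derived state 'present' in Taxon H, Taxon J, Taxon R, and Taxon S only — synapomorphy for {Taxon H, Taxon J, Taxon R, Taxon S}.
leaf margin serrate: derived state 'present' in Taxon J, Taxon R, and Taxon S only — synapomorphy for {Taxon J, Taxon R, Taxon S}.
Most parsimonious ingroup topology: ((((Taxon J,(Taxon R,Taxon S)),Taxon H),Taxon Y),Taxon K).
Taxon K is sister to the clade containing all other ingroup taxa, so it is the earliest-diverging (most basal) ingroup lineage.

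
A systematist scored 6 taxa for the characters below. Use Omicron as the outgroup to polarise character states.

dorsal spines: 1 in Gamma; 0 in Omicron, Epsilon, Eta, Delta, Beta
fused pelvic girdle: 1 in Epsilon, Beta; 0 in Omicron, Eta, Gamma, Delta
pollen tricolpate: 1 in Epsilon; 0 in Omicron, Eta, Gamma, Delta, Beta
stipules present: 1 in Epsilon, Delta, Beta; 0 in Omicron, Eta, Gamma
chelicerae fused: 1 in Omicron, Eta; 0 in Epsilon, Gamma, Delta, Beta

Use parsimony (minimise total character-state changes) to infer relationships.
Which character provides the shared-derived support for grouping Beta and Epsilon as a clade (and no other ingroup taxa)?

Character polarity is set by the outgroup: the derived state is whichever differs from the outgroup's state, so for chelicerae fused the derived state is '0', and for the remaining characters it is '1'.
dorsal spines (derived state '1') is unique to Gamma (autapomorphy; uninformative for grouping).
fused pelvic girdle: derived state '1' in Beta and Epsilon only — synapomorphy for {Beta, Epsilon}.
pollen tricolpate (derived state '1') is unique to Epsilon (autapomorphy; uninformative for grouping).
stipules present (derived state '1') is shared by Beta, Delta, and Epsilon — a synapomorphy uniting that clade.
chelicerae fused (derived state '0') is shared by Beta, Delta, Epsilon, and Gamma — a synapomorphy uniting that clade.
Most parsimonious ingroup topology: ((((Epsilon,Beta),Delta),Gamma),Eta).
The clade {Beta, Epsilon} is supported by fused pelvic girdle: its derived state '1' occurs in exactly those taxa and in no other taxon (including the outgroup).

fused pelvic girdle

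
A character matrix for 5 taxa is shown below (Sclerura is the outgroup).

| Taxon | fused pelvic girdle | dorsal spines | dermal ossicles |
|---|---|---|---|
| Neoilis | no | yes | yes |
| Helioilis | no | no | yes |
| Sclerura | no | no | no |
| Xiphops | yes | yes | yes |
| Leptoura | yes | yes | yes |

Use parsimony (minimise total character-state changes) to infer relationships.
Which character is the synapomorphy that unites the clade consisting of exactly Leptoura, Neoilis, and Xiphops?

dorsal spines

The outgroup has state 'no' for every character, so 'yes' is the derived state throughout.
fused pelvic girdle: derived state 'yes' in Leptoura and Xiphops only — synapomorphy for {Leptoura, Xiphops}.
dorsal spines: derived state 'yes' in Leptoura, Neoilis, and Xiphops only — synapomorphy for {Leptoura, Neoilis, Xiphops}.
dermal ossicles (derived state 'yes') is shared by all ingroup taxa — unites the whole ingroup.
Most parsimonious ingroup topology: (((Xiphops,Leptoura),Neoilis),Helioilis).
The clade {Leptoura, Neoilis, Xiphops} is supported by dorsal spines: its derived state 'yes' occurs in exactly those taxa and in no other taxon (including the outgroup).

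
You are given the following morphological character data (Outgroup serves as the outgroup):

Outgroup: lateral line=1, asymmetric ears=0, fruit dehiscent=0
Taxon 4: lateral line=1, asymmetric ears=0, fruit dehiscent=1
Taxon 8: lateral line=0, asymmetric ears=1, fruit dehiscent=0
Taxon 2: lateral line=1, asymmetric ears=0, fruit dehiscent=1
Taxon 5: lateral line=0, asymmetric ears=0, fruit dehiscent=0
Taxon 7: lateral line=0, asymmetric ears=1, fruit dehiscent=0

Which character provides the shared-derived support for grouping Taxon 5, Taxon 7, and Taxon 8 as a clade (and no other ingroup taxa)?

lateral line

Character polarity is set by the outgroup: the derived state is whichever differs from the outgroup's state, so for lateral line the derived state is '0', and for the remaining characters it is '1'.
Only Taxon 5, Taxon 7, and Taxon 8 show the derived state '0' for lateral line, supporting them as a clade.
asymmetric ears: derived state '1' in Taxon 7 and Taxon 8 only — synapomorphy for {Taxon 7, Taxon 8}.
fruit dehiscent (derived state '1') is shared by Taxon 2 and Taxon 4 — a synapomorphy uniting that clade.
Most parsimonious ingroup topology: ((Taxon 4,Taxon 2),((Taxon 8,Taxon 7),Taxon 5)).
The clade {Taxon 5, Taxon 7, Taxon 8} is supported by lateral line: its derived state '0' occurs in exactly those taxa and in no other taxon (including the outgroup).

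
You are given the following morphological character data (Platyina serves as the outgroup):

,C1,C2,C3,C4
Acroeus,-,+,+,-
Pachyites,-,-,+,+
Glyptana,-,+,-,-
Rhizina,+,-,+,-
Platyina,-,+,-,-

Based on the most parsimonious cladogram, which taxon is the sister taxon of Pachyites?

Character polarity is set by the outgroup: the derived state is whichever differs from the outgroup's state, so for C2 the derived state is '-', and for the remaining characters it is '+'.
C1: derived state '+' in Rhizina only — an autapomorphy, so it tells us nothing about relationships among taxa.
C2: derived state '-' in Pachyites and Rhizina only — synapomorphy for {Pachyites, Rhizina}.
Only Acroeus, Pachyites, and Rhizina show the derived state '+' for C3, supporting them as a clade.
C4: derived state '+' in Pachyites only — an autapomorphy, so it tells us nothing about relationships among taxa.
Most parsimonious ingroup topology: (((Rhizina,Pachyites),Acroeus),Glyptana).
Pachyites and Rhizina form a cherry on this tree, so they are sister taxa.

Rhizina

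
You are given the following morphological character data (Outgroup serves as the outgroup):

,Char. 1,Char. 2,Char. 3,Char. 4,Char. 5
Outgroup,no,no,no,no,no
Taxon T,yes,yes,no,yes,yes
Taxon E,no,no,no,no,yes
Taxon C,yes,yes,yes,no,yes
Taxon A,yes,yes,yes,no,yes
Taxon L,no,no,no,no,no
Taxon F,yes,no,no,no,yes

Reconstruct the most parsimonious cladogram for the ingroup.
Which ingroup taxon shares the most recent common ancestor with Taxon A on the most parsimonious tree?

The outgroup has state 'no' for every character, so 'yes' is the derived state throughout.
Char. 1 (derived state 'yes') is shared by Taxon A, Taxon C, Taxon F, and Taxon T — a synapomorphy uniting that clade.
Char. 2: derived state 'yes' in Taxon A, Taxon C, and Taxon T only — synapomorphy for {Taxon A, Taxon C, Taxon T}.
Char. 3 (derived state 'yes') is shared by Taxon A and Taxon C — a synapomorphy uniting that clade.
Char. 4 (derived state 'yes') is unique to Taxon T (autapomorphy; uninformative for grouping).
Only Taxon A, Taxon C, Taxon E, Taxon F, and Taxon T show the derived state 'yes' for Char. 5, supporting them as a clade.
Most parsimonious ingroup topology: ((((Taxon T,(Taxon C,Taxon A)),Taxon F),Taxon E),Taxon L).
Taxon A and Taxon C form a cherry on this tree, so they are sister taxa.

Taxon C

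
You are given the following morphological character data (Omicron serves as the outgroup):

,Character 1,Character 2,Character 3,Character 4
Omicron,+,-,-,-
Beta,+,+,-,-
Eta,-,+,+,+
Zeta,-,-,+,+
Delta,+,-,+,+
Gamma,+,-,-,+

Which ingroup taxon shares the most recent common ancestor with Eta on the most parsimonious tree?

Character polarity is set by the outgroup: the derived state is whichever differs from the outgroup's state, so for Character 1 the derived state is '-', and for the remaining characters it is '+'.
Character 1: derived state '-' in Eta and Zeta only — synapomorphy for {Eta, Zeta}.
Character 2 groups Beta and Eta, which is incompatible with the clades supported by the remaining characters; treating it as convergent (homoplasy) costs fewer steps than any alternative tree.
Character 3 (derived state '+') is shared by Delta, Eta, and Zeta — a synapomorphy uniting that clade.
Character 4: derived state '+' in Delta, Eta, Gamma, and Zeta only — synapomorphy for {Delta, Eta, Gamma, Zeta}.
Most parsimonious ingroup topology: (Beta,(((Eta,Zeta),Delta),Gamma)).
Eta and Zeta form a cherry on this tree, so they are sister taxa.

Zeta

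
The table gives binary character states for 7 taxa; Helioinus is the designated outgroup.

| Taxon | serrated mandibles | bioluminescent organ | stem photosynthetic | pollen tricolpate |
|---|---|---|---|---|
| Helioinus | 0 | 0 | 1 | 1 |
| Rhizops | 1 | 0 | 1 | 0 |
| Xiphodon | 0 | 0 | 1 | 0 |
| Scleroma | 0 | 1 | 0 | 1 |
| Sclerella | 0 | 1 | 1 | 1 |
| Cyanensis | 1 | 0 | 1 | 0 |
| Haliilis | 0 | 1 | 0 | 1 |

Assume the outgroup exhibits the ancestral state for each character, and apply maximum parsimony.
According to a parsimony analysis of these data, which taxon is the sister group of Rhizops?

Character polarity is set by the outgroup: the derived state is whichever differs from the outgroup's state, so for stem photosynthetic, pollen tricolpate the derived state is '0', and for the remaining characters it is '1'.
serrated mandibles (derived state '1') is shared by Cyanensis and Rhizops — a synapomorphy uniting that clade.
Only Haliilis, Sclerella, and Scleroma show the derived state '1' for bioluminescent organ, supporting them as a clade.
stem photosynthetic: derived state '0' in Haliilis and Scleroma only — synapomorphy for {Haliilis, Scleroma}.
pollen tricolpate: derived state '0' in Cyanensis, Rhizops, and Xiphodon only — synapomorphy for {Cyanensis, Rhizops, Xiphodon}.
Most parsimonious ingroup topology: (((Rhizops,Cyanensis),Xiphodon),((Scleroma,Haliilis),Sclerella)).
Rhizops and Cyanensis form a cherry on this tree, so they are sister taxa.

Cyanensis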